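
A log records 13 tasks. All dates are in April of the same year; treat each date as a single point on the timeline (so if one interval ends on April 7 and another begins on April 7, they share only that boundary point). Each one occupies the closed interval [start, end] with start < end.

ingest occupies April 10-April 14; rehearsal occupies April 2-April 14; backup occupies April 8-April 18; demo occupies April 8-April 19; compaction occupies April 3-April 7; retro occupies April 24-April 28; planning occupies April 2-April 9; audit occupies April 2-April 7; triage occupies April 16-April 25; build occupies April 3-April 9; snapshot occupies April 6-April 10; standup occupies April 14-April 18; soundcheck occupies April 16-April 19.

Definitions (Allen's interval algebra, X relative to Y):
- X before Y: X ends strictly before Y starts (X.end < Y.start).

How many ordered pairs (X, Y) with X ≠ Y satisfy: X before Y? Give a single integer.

Checking all 156 ordered pairs for relation 'before'; matching pairs in alphabetical order:
(audit, backup): audit before backup ✓
(audit, demo): audit before demo ✓
(audit, ingest): audit before ingest ✓
(audit, retro): audit before retro ✓
(audit, soundcheck): audit before soundcheck ✓
(audit, standup): audit before standup ✓
(audit, triage): audit before triage ✓
(backup, retro): backup before retro ✓
(build, ingest): build before ingest ✓
(build, retro): build before retro ✓
(build, soundcheck): build before soundcheck ✓
(build, standup): build before standup ✓
(build, triage): build before triage ✓
(compaction, backup): compaction before backup ✓
(compaction, demo): compaction before demo ✓
(compaction, ingest): compaction before ingest ✓
(compaction, retro): compaction before retro ✓
(compaction, soundcheck): compaction before soundcheck ✓
(compaction, standup): compaction before standup ✓
(compaction, triage): compaction before triage ✓
(demo, retro): demo before retro ✓
(ingest, retro): ingest before retro ✓
(ingest, soundcheck): ingest before soundcheck ✓
(ingest, triage): ingest before triage ✓
... plus 14 further pairs not listed.
Count: 38.

38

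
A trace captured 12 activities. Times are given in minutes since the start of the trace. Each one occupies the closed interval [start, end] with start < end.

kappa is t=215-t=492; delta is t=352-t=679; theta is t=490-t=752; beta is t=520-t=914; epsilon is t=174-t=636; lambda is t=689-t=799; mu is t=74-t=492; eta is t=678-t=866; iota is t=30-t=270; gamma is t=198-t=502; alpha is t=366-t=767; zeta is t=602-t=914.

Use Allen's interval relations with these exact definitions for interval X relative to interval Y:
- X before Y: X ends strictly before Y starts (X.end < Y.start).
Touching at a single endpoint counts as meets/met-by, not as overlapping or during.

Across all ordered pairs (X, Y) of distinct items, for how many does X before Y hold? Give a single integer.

Checking all 132 ordered pairs for relation 'before'; matching pairs in alphabetical order:
(delta, lambda): delta before lambda ✓
(epsilon, eta): epsilon before eta ✓
(epsilon, lambda): epsilon before lambda ✓
(gamma, beta): gamma before beta ✓
(gamma, eta): gamma before eta ✓
(gamma, lambda): gamma before lambda ✓
(gamma, zeta): gamma before zeta ✓
(iota, alpha): iota before alpha ✓
(iota, beta): iota before beta ✓
(iota, delta): iota before delta ✓
(iota, eta): iota before eta ✓
(iota, lambda): iota before lambda ✓
(iota, theta): iota before theta ✓
(iota, zeta): iota before zeta ✓
(kappa, beta): kappa before beta ✓
(kappa, eta): kappa before eta ✓
(kappa, lambda): kappa before lambda ✓
(kappa, zeta): kappa before zeta ✓
(mu, beta): mu before beta ✓
(mu, eta): mu before eta ✓
(mu, lambda): mu before lambda ✓
(mu, zeta): mu before zeta ✓
Count: 22.

22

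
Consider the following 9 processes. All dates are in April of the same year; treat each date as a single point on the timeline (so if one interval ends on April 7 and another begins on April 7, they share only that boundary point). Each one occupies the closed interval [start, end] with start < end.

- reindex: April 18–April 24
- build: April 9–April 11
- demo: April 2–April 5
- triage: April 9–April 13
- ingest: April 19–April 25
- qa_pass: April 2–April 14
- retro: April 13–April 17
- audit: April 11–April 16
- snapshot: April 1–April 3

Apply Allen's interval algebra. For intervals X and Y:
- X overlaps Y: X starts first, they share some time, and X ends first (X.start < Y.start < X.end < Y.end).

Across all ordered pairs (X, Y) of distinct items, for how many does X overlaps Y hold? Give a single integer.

7

Checking all 72 ordered pairs for relation 'overlaps'; matching pairs in alphabetical order:
(audit, retro): audit overlaps retro ✓
(qa_pass, audit): qa_pass overlaps audit ✓
(qa_pass, retro): qa_pass overlaps retro ✓
(reindex, ingest): reindex overlaps ingest ✓
(snapshot, demo): snapshot overlaps demo ✓
(snapshot, qa_pass): snapshot overlaps qa_pass ✓
(triage, audit): triage overlaps audit ✓
Count: 7.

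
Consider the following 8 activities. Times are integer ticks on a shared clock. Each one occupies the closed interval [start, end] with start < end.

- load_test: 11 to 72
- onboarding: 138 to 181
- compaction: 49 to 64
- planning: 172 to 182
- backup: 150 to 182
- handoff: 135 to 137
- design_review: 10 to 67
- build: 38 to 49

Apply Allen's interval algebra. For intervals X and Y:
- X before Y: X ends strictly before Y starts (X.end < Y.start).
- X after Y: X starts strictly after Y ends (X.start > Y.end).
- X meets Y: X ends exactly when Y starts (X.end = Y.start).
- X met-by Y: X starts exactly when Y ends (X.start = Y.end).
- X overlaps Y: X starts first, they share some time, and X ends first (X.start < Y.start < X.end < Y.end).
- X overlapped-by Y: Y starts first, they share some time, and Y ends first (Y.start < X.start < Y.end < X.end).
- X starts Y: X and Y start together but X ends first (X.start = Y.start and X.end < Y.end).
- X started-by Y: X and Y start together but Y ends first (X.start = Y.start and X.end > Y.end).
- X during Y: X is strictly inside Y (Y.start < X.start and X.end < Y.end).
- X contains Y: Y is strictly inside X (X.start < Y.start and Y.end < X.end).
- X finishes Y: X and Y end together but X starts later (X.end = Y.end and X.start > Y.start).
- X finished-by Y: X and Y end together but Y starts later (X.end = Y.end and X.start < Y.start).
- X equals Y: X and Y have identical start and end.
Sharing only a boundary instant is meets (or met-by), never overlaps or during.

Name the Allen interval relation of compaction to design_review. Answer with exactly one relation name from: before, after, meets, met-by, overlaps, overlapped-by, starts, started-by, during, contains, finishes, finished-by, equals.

during

compaction = [49, 64]; design_review = [10, 67].
Compare endpoints: compaction.start > design_review.start, compaction.start < design_review.end, compaction.end > design_review.start, compaction.end < design_review.end.
That pattern is 'during'.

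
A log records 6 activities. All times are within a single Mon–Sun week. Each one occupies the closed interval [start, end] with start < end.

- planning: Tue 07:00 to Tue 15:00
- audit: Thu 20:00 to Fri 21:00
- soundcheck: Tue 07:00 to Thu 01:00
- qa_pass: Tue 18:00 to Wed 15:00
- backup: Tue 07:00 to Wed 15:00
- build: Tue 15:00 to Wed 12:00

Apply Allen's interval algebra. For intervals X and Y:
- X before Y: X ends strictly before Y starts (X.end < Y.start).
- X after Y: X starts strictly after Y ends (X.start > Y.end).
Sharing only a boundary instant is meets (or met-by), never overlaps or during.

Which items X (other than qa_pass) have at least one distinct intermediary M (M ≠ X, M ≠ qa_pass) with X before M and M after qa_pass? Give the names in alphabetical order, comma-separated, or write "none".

Target qa_pass = [Tue 18:00, Wed 15:00].
Intermediaries M with M after qa_pass: audit.
Via audit — items with X before audit: backup, build, planning, soundcheck.
Union: backup, build, planning, soundcheck.

backup, build, planning, soundcheck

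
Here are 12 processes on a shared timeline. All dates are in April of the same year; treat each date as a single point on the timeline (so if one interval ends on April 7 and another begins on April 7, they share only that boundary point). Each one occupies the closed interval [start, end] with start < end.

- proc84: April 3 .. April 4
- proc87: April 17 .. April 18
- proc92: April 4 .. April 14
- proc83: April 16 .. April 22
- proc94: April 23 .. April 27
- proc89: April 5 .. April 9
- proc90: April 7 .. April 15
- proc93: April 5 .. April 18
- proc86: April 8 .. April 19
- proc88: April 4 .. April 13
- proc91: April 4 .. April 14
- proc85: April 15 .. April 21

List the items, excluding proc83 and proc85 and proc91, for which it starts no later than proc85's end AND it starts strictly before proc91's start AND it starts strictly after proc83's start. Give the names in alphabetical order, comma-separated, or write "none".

Conditions: its start is no later than proc85's end (X.start <= April 21) AND its start is strictly before proc91's start (X.start < April 4) AND its start is strictly after proc83's start (X.start > April 16).
proc84: start April 3 <= April 21? ✓; start April 3 < April 4? ✓; start April 3 > April 16? ✗ → no.
proc86: start April 8 <= April 21? ✓; start April 8 < April 4? ✗; start April 8 > April 16? ✗ → no.
proc87: start April 17 <= April 21? ✓; start April 17 < April 4? ✗; start April 17 > April 16? ✓ → no.
proc88: start April 4 <= April 21? ✓; start April 4 < April 4? ✗; start April 4 > April 16? ✗ → no.
proc89: start April 5 <= April 21? ✓; start April 5 < April 4? ✗; start April 5 > April 16? ✗ → no.
proc90: start April 7 <= April 21? ✓; start April 7 < April 4? ✗; start April 7 > April 16? ✗ → no.
proc92: start April 4 <= April 21? ✓; start April 4 < April 4? ✗; start April 4 > April 16? ✗ → no.
proc93: start April 5 <= April 21? ✓; start April 5 < April 4? ✗; start April 5 > April 16? ✗ → no.
proc94: start April 23 <= April 21? ✗; start April 23 < April 4? ✗; start April 23 > April 16? ✓ → no.
Result: none.

none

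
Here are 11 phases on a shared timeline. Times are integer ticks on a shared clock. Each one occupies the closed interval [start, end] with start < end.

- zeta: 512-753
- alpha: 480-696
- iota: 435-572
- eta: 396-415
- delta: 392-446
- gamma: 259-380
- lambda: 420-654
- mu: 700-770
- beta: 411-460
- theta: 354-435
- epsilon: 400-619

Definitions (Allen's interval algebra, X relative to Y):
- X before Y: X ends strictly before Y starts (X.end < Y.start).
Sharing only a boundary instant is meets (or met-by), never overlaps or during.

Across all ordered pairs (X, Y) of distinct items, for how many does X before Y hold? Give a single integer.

27

Checking all 110 ordered pairs for relation 'before'; matching pairs in alphabetical order:
(alpha, mu): alpha before mu ✓
(beta, alpha): beta before alpha ✓
(beta, mu): beta before mu ✓
(beta, zeta): beta before zeta ✓
(delta, alpha): delta before alpha ✓
(delta, mu): delta before mu ✓
(delta, zeta): delta before zeta ✓
(epsilon, mu): epsilon before mu ✓
(eta, alpha): eta before alpha ✓
(eta, iota): eta before iota ✓
(eta, lambda): eta before lambda ✓
(eta, mu): eta before mu ✓
(eta, zeta): eta before zeta ✓
(gamma, alpha): gamma before alpha ✓
(gamma, beta): gamma before beta ✓
(gamma, delta): gamma before delta ✓
(gamma, epsilon): gamma before epsilon ✓
(gamma, eta): gamma before eta ✓
(gamma, iota): gamma before iota ✓
(gamma, lambda): gamma before lambda ✓
(gamma, mu): gamma before mu ✓
(gamma, zeta): gamma before zeta ✓
(iota, mu): iota before mu ✓
(lambda, mu): lambda before mu ✓
... plus 3 further pairs not listed.
Count: 27.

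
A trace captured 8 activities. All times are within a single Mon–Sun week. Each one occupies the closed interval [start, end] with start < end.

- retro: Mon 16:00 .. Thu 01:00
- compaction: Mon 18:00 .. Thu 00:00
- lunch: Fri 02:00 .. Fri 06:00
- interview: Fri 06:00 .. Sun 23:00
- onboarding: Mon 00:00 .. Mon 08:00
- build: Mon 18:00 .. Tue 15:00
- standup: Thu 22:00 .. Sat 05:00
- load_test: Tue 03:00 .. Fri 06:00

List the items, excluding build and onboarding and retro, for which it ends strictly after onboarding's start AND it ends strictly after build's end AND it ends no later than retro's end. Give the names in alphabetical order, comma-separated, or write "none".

compaction

Conditions: its end is strictly after onboarding's start (X.end > Mon 00:00) AND its end is strictly after build's end (X.end > Tue 15:00) AND its end is no later than retro's end (X.end <= Thu 01:00).
compaction: end Thu 00:00 > Mon 00:00? ✓; end Thu 00:00 > Tue 15:00? ✓; end Thu 00:00 <= Thu 01:00? ✓ → yes.
interview: end Sun 23:00 > Mon 00:00? ✓; end Sun 23:00 > Tue 15:00? ✓; end Sun 23:00 <= Thu 01:00? ✗ → no.
load_test: end Fri 06:00 > Mon 00:00? ✓; end Fri 06:00 > Tue 15:00? ✓; end Fri 06:00 <= Thu 01:00? ✗ → no.
lunch: end Fri 06:00 > Mon 00:00? ✓; end Fri 06:00 > Tue 15:00? ✓; end Fri 06:00 <= Thu 01:00? ✗ → no.
standup: end Sat 05:00 > Mon 00:00? ✓; end Sat 05:00 > Tue 15:00? ✓; end Sat 05:00 <= Thu 01:00? ✗ → no.
Result: compaction.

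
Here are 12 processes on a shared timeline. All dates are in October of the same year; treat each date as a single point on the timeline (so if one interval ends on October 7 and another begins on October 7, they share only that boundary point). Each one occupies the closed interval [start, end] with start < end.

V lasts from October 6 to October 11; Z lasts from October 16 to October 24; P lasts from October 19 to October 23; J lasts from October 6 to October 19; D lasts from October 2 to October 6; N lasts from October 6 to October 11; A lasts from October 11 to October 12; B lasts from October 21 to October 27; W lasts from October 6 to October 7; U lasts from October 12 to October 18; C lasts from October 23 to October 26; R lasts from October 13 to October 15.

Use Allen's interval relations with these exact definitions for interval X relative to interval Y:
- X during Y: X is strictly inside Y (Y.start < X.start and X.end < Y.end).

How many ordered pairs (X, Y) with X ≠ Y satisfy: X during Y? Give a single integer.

6

Checking all 132 ordered pairs for relation 'during'; matching pairs in alphabetical order:
(A, J): A during J ✓
(C, B): C during B ✓
(P, Z): P during Z ✓
(R, J): R during J ✓
(R, U): R during U ✓
(U, J): U during J ✓
Count: 6.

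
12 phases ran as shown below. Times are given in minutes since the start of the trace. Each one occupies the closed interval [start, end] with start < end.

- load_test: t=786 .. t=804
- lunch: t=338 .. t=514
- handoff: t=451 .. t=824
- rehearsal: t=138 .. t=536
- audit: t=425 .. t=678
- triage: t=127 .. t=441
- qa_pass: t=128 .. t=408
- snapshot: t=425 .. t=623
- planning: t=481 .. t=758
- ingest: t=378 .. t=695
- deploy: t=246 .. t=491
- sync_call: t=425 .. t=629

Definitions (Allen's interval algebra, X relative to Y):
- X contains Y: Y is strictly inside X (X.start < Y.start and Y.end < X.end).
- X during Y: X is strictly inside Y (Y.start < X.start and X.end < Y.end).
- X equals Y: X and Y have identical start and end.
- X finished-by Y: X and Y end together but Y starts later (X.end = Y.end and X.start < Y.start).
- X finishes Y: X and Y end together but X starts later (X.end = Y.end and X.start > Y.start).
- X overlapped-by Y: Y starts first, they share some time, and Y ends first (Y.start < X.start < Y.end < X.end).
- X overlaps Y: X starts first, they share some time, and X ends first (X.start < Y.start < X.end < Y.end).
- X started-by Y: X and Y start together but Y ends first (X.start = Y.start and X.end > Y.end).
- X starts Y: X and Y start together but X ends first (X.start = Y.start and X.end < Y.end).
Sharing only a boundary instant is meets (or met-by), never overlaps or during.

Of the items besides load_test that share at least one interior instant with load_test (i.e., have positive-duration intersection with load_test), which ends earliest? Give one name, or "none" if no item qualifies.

Target load_test = [t=786, t=804].
audit [t=425, t=678] → before → excluded.
deploy [t=246, t=491] → before → excluded.
handoff [t=451, t=824] → contains → candidate.
ingest [t=378, t=695] → before → excluded.
lunch [t=338, t=514] → before → excluded.
planning [t=481, t=758] → before → excluded.
qa_pass [t=128, t=408] → before → excluded.
rehearsal [t=138, t=536] → before → excluded.
snapshot [t=425, t=623] → before → excluded.
sync_call [t=425, t=629] → before → excluded.
triage [t=127, t=441] → before → excluded.
Among candidates, earliest end is t=824 → handoff.

handoff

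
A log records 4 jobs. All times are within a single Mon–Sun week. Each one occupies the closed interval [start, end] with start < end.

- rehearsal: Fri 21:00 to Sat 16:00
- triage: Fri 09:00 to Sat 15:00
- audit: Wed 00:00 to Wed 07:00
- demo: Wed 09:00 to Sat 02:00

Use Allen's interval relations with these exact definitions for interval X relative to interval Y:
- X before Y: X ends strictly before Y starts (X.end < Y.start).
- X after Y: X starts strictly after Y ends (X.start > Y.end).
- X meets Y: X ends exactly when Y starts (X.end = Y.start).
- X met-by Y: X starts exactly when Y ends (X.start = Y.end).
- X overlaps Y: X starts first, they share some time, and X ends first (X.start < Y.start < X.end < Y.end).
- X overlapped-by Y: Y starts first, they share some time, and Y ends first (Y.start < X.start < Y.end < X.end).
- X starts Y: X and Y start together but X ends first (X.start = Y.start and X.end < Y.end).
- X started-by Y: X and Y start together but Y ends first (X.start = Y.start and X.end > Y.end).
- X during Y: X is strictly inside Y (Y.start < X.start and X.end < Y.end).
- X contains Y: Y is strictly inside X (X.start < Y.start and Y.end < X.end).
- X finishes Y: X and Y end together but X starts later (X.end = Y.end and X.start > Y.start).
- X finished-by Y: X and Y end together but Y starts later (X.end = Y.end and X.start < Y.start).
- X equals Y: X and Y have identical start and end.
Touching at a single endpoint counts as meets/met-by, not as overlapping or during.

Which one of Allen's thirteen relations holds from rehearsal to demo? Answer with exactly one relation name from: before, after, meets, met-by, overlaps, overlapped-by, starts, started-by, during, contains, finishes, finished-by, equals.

overlapped-by

rehearsal = [Fri 21:00, Sat 16:00]; demo = [Wed 09:00, Sat 02:00].
Compare endpoints: rehearsal.start > demo.start, rehearsal.start < demo.end, rehearsal.end > demo.start, rehearsal.end > demo.end.
That pattern is 'overlapped-by'.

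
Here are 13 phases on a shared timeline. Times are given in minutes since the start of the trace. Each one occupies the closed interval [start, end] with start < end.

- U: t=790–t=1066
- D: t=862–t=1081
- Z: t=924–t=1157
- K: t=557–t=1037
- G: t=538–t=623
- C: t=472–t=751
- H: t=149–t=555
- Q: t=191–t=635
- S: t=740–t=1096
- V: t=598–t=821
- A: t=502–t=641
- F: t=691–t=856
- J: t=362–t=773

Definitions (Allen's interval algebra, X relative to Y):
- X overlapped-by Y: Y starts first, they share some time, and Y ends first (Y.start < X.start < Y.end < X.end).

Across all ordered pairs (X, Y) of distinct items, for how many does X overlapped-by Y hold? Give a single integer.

35

Checking all 156 ordered pairs for relation 'overlapped-by'; matching pairs in alphabetical order:
(A, H): A overlapped-by H ✓
(A, Q): A overlapped-by Q ✓
(C, H): C overlapped-by H ✓
(C, Q): C overlapped-by Q ✓
(D, K): D overlapped-by K ✓
(D, U): D overlapped-by U ✓
(F, C): F overlapped-by C ✓
(F, J): F overlapped-by J ✓
(F, V): F overlapped-by V ✓
(G, H): G overlapped-by H ✓
(J, H): J overlapped-by H ✓
(J, Q): J overlapped-by Q ✓
(K, A): K overlapped-by A ✓
(K, C): K overlapped-by C ✓
(K, G): K overlapped-by G ✓
(K, J): K overlapped-by J ✓
(K, Q): K overlapped-by Q ✓
(Q, H): Q overlapped-by H ✓
(S, C): S overlapped-by C ✓
(S, F): S overlapped-by F ✓
(S, J): S overlapped-by J ✓
(S, K): S overlapped-by K ✓
(S, V): S overlapped-by V ✓
(U, F): U overlapped-by F ✓
... plus 11 further pairs not listed.
Count: 35.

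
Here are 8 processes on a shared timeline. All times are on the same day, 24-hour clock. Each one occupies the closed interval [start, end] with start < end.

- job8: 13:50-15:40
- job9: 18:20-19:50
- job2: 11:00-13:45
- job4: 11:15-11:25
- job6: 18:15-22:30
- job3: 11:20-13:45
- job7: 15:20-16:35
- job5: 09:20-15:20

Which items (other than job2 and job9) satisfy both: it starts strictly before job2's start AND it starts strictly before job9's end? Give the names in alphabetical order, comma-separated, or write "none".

job5

Conditions: its start is strictly before job2's start (X.start < 11:00) AND its start is strictly before job9's end (X.start < 19:50).
job3: start 11:20 < 11:00? ✗; start 11:20 < 19:50? ✓ → no.
job4: start 11:15 < 11:00? ✗; start 11:15 < 19:50? ✓ → no.
job5: start 09:20 < 11:00? ✓; start 09:20 < 19:50? ✓ → yes.
job6: start 18:15 < 11:00? ✗; start 18:15 < 19:50? ✓ → no.
job7: start 15:20 < 11:00? ✗; start 15:20 < 19:50? ✓ → no.
job8: start 13:50 < 11:00? ✗; start 13:50 < 19:50? ✓ → no.
Result: job5.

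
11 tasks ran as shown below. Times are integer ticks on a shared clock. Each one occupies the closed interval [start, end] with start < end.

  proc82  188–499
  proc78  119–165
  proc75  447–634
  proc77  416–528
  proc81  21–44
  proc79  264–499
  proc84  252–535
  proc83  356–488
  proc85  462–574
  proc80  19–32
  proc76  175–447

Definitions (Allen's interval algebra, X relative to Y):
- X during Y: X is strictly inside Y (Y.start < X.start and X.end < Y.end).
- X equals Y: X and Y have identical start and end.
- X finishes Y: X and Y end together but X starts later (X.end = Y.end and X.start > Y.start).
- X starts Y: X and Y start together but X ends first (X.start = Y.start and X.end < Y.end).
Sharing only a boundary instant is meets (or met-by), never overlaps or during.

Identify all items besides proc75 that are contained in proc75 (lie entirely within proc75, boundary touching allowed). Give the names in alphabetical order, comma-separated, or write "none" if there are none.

Target proc75 = [447, 634].
proc76 [175, 447] → meets → no.
proc77 [416, 528] → overlaps → no.
proc78 [119, 165] → before → no.
proc79 [264, 499] → overlaps → no.
proc80 [19, 32] → before → no.
proc81 [21, 44] → before → no.
proc82 [188, 499] → overlaps → no.
proc83 [356, 488] → overlaps → no.
proc84 [252, 535] → overlaps → no.
proc85 [462, 574] → during → yes.
Result: proc85.

proc85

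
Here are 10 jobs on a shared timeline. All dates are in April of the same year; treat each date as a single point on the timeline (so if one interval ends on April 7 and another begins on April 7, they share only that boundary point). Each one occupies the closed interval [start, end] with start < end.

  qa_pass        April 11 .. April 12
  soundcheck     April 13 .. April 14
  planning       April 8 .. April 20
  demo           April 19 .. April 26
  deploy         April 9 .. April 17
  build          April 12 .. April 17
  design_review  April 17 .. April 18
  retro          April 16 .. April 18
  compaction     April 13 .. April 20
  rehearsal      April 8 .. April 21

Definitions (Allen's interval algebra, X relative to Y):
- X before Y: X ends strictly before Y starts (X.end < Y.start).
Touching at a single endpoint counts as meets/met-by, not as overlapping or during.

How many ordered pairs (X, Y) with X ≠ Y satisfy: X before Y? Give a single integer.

12

Checking all 90 ordered pairs for relation 'before'; matching pairs in alphabetical order:
(build, demo): build before demo ✓
(deploy, demo): deploy before demo ✓
(design_review, demo): design_review before demo ✓
(qa_pass, compaction): qa_pass before compaction ✓
(qa_pass, demo): qa_pass before demo ✓
(qa_pass, design_review): qa_pass before design_review ✓
(qa_pass, retro): qa_pass before retro ✓
(qa_pass, soundcheck): qa_pass before soundcheck ✓
(retro, demo): retro before demo ✓
(soundcheck, demo): soundcheck before demo ✓
(soundcheck, design_review): soundcheck before design_review ✓
(soundcheck, retro): soundcheck before retro ✓
Count: 12.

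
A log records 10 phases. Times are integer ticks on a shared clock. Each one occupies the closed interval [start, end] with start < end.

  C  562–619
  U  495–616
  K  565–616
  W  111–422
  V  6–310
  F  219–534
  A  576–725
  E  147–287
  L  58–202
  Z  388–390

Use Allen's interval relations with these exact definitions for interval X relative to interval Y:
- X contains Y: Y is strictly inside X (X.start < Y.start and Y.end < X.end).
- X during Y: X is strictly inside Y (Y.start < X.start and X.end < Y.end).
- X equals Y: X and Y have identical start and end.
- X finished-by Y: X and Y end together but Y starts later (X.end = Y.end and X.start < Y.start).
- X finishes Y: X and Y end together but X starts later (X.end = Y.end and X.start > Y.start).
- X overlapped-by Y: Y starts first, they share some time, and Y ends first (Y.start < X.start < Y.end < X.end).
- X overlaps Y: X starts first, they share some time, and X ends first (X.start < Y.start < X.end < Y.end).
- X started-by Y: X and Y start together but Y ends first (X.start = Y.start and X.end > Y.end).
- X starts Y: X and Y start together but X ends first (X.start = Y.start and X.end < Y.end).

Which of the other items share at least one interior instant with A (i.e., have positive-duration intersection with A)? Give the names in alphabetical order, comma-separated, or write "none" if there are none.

C, K, U

Target A = [576, 725].
C [562, 619] → overlaps → yes.
E [147, 287] → before → no.
F [219, 534] → before → no.
K [565, 616] → overlaps → yes.
L [58, 202] → before → no.
U [495, 616] → overlaps → yes.
V [6, 310] → before → no.
W [111, 422] → before → no.
Z [388, 390] → before → no.
Result: C, K, U.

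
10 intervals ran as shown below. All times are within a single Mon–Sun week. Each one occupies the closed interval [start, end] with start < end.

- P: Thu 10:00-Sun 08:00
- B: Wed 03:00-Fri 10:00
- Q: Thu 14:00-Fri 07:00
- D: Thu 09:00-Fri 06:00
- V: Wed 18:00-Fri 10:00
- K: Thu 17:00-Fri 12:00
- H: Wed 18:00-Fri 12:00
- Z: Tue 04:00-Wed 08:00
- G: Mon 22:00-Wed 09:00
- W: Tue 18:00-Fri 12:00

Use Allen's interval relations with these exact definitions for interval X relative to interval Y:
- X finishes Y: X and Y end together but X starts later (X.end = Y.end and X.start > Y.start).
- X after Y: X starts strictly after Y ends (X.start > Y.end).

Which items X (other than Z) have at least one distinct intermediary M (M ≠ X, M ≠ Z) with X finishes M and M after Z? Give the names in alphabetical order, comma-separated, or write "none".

Target Z = [Tue 04:00, Wed 08:00].
Intermediaries M with M after Z: D, H, K, P, Q, V.
Via D — items with X finishes D: none.
Via H — items with X finishes H: K.
Via K — items with X finishes K: none.
Via P — items with X finishes P: none.
Via Q — items with X finishes Q: none.
Via V — items with X finishes V: none.
Union: K.

K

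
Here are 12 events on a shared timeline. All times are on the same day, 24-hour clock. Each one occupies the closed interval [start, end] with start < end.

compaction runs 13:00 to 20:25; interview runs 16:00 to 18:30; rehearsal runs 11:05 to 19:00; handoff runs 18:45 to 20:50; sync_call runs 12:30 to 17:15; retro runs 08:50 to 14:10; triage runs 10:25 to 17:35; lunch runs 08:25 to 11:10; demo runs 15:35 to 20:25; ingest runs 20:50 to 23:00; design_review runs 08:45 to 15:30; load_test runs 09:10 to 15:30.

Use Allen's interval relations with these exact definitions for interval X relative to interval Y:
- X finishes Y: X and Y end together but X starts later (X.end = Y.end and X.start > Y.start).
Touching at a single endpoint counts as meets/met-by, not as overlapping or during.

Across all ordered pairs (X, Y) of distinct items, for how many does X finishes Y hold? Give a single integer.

2

Checking all 132 ordered pairs for relation 'finishes'; matching pairs in alphabetical order:
(demo, compaction): demo finishes compaction ✓
(load_test, design_review): load_test finishes design_review ✓
Count: 2.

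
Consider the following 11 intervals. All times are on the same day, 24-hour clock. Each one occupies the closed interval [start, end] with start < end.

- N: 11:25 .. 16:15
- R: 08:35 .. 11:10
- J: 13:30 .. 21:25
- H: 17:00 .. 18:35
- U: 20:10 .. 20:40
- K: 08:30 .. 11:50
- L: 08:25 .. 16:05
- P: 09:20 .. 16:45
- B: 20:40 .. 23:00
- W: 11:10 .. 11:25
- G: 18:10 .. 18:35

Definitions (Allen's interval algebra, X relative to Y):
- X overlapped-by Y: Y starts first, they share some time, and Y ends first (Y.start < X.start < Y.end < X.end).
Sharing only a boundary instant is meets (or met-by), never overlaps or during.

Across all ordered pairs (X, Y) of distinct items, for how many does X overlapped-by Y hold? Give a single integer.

9

Checking all 110 ordered pairs for relation 'overlapped-by'; matching pairs in alphabetical order:
(B, J): B overlapped-by J ✓
(J, L): J overlapped-by L ✓
(J, N): J overlapped-by N ✓
(J, P): J overlapped-by P ✓
(N, K): N overlapped-by K ✓
(N, L): N overlapped-by L ✓
(P, K): P overlapped-by K ✓
(P, L): P overlapped-by L ✓
(P, R): P overlapped-by R ✓
Count: 9.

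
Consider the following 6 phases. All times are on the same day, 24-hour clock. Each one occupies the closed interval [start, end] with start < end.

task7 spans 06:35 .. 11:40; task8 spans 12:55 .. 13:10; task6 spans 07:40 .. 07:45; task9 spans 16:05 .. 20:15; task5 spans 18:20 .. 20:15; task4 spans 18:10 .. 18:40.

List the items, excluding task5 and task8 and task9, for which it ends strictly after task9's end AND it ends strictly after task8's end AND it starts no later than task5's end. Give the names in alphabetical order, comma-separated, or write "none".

none

Conditions: its end is strictly after task9's end (X.end > 20:15) AND its end is strictly after task8's end (X.end > 13:10) AND its start is no later than task5's end (X.start <= 20:15).
task4: end 18:40 > 20:15? ✗; end 18:40 > 13:10? ✓; start 18:10 <= 20:15? ✓ → no.
task6: end 07:45 > 20:15? ✗; end 07:45 > 13:10? ✗; start 07:40 <= 20:15? ✓ → no.
task7: end 11:40 > 20:15? ✗; end 11:40 > 13:10? ✗; start 06:35 <= 20:15? ✓ → no.
Result: none.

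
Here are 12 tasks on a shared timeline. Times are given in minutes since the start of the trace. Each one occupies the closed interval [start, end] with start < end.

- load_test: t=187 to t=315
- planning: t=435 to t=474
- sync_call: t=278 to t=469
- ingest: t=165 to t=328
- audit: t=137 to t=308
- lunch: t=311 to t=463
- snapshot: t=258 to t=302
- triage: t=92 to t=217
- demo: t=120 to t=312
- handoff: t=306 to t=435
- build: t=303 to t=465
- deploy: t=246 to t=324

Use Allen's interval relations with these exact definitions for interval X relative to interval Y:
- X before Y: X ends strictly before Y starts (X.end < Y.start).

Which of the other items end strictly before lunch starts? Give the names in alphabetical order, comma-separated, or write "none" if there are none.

audit, snapshot, triage

Target lunch = [t=311, t=463].
audit [t=137, t=308] → before → yes.
build [t=303, t=465] → contains → no.
demo [t=120, t=312] → overlaps → no.
deploy [t=246, t=324] → overlaps → no.
handoff [t=306, t=435] → overlaps → no.
ingest [t=165, t=328] → overlaps → no.
load_test [t=187, t=315] → overlaps → no.
planning [t=435, t=474] → overlapped-by → no.
snapshot [t=258, t=302] → before → yes.
sync_call [t=278, t=469] → contains → no.
triage [t=92, t=217] → before → yes.
Result: audit, snapshot, triage.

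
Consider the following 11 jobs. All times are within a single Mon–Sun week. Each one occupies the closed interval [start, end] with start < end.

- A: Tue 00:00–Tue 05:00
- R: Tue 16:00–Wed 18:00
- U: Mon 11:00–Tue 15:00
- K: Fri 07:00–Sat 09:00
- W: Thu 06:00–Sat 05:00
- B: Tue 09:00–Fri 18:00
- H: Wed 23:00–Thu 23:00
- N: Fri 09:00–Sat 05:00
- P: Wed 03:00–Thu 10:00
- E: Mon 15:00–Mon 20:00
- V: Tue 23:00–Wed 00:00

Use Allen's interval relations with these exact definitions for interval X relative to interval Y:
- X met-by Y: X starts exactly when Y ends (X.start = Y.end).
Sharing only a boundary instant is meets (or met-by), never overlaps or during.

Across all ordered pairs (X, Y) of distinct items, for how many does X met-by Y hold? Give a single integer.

0

Checking all 110 ordered pairs for relation 'met-by'; matching pairs in alphabetical order:
No pair satisfies it.
Count: 0.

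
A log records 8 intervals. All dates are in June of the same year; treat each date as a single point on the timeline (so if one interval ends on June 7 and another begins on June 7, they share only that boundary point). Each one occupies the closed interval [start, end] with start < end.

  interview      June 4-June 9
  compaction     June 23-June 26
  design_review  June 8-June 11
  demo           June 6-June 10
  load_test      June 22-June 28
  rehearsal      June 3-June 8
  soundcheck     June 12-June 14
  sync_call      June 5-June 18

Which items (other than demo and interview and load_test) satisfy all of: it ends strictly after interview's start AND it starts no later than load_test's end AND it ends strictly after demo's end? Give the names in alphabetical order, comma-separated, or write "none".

compaction, design_review, soundcheck, sync_call

Conditions: its end is strictly after interview's start (X.end > June 4) AND its start is no later than load_test's end (X.start <= June 28) AND its end is strictly after demo's end (X.end > June 10).
compaction: end June 26 > June 4? ✓; start June 23 <= June 28? ✓; end June 26 > June 10? ✓ → yes.
design_review: end June 11 > June 4? ✓; start June 8 <= June 28? ✓; end June 11 > June 10? ✓ → yes.
rehearsal: end June 8 > June 4? ✓; start June 3 <= June 28? ✓; end June 8 > June 10? ✗ → no.
soundcheck: end June 14 > June 4? ✓; start June 12 <= June 28? ✓; end June 14 > June 10? ✓ → yes.
sync_call: end June 18 > June 4? ✓; start June 5 <= June 28? ✓; end June 18 > June 10? ✓ → yes.
Result: compaction, design_review, soundcheck, sync_call.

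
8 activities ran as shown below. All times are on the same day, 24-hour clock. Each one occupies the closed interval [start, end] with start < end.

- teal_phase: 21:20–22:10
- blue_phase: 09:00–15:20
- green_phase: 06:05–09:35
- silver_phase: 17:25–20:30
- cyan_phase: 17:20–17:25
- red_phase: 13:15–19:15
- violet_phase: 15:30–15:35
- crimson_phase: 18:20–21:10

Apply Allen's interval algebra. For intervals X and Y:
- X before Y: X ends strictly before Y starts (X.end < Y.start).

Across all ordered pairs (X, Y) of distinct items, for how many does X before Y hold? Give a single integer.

Checking all 56 ordered pairs for relation 'before'; matching pairs in alphabetical order:
(blue_phase, crimson_phase): blue_phase before crimson_phase ✓
(blue_phase, cyan_phase): blue_phase before cyan_phase ✓
(blue_phase, silver_phase): blue_phase before silver_phase ✓
(blue_phase, teal_phase): blue_phase before teal_phase ✓
(blue_phase, violet_phase): blue_phase before violet_phase ✓
(crimson_phase, teal_phase): crimson_phase before teal_phase ✓
(cyan_phase, crimson_phase): cyan_phase before crimson_phase ✓
(cyan_phase, teal_phase): cyan_phase before teal_phase ✓
(green_phase, crimson_phase): green_phase before crimson_phase ✓
(green_phase, cyan_phase): green_phase before cyan_phase ✓
(green_phase, red_phase): green_phase before red_phase ✓
(green_phase, silver_phase): green_phase before silver_phase ✓
(green_phase, teal_phase): green_phase before teal_phase ✓
(green_phase, violet_phase): green_phase before violet_phase ✓
(red_phase, teal_phase): red_phase before teal_phase ✓
(silver_phase, teal_phase): silver_phase before teal_phase ✓
(violet_phase, crimson_phase): violet_phase before crimson_phase ✓
(violet_phase, cyan_phase): violet_phase before cyan_phase ✓
(violet_phase, silver_phase): violet_phase before silver_phase ✓
(violet_phase, teal_phase): violet_phase before teal_phase ✓
Count: 20.

20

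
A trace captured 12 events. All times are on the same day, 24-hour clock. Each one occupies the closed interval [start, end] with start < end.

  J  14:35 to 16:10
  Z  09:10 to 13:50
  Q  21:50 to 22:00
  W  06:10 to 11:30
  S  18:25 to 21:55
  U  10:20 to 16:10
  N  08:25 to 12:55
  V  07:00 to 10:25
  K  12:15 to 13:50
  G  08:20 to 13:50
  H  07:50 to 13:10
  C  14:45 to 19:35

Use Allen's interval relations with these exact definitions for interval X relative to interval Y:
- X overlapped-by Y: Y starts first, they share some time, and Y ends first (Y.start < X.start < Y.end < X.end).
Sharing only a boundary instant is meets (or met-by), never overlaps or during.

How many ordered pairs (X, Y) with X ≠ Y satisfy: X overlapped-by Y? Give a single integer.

Checking all 132 ordered pairs for relation 'overlapped-by'; matching pairs in alphabetical order:
(C, J): C overlapped-by J ✓
(C, U): C overlapped-by U ✓
(G, H): G overlapped-by H ✓
(G, V): G overlapped-by V ✓
(G, W): G overlapped-by W ✓
(H, V): H overlapped-by V ✓
(H, W): H overlapped-by W ✓
(K, H): K overlapped-by H ✓
(K, N): K overlapped-by N ✓
(N, V): N overlapped-by V ✓
(N, W): N overlapped-by W ✓
(Q, S): Q overlapped-by S ✓
(S, C): S overlapped-by C ✓
(U, G): U overlapped-by G ✓
(U, H): U overlapped-by H ✓
(U, N): U overlapped-by N ✓
(U, V): U overlapped-by V ✓
(U, W): U overlapped-by W ✓
(U, Z): U overlapped-by Z ✓
(Z, H): Z overlapped-by H ✓
(Z, N): Z overlapped-by N ✓
(Z, V): Z overlapped-by V ✓
(Z, W): Z overlapped-by W ✓
Count: 23.

23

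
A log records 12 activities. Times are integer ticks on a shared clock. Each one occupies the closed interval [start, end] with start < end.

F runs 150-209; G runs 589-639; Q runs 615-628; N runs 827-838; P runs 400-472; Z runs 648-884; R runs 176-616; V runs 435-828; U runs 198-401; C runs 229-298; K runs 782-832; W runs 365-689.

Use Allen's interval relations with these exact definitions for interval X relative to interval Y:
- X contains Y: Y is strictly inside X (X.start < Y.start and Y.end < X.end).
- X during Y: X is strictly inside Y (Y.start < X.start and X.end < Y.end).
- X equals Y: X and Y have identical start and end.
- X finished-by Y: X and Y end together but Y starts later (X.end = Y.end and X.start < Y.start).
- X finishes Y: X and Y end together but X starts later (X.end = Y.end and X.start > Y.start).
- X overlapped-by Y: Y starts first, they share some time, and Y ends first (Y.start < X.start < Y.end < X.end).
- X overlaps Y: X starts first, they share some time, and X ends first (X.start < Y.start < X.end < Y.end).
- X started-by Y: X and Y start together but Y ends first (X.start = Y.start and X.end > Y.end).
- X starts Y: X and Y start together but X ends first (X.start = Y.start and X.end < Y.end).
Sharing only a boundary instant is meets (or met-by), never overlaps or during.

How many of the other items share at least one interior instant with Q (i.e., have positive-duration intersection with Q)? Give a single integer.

4

Target Q = [615, 628].
C [229, 298] → before → no.
F [150, 209] → before → no.
G [589, 639] → contains → counts.
K [782, 832] → after → no.
N [827, 838] → after → no.
P [400, 472] → before → no.
R [176, 616] → overlaps → counts.
U [198, 401] → before → no.
V [435, 828] → contains → counts.
W [365, 689] → contains → counts.
Z [648, 884] → after → no.
Total: 4.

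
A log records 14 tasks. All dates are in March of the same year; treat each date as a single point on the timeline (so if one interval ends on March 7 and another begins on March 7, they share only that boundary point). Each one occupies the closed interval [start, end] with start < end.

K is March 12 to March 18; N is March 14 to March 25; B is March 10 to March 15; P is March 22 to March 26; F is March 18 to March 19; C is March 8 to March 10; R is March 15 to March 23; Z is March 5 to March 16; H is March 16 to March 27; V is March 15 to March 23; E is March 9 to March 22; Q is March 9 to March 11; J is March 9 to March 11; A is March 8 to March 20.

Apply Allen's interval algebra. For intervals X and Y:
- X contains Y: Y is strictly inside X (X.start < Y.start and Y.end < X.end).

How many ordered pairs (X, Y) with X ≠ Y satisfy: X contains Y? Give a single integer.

19

Checking all 182 ordered pairs for relation 'contains'; matching pairs in alphabetical order:
(A, B): A contains B ✓
(A, F): A contains F ✓
(A, J): A contains J ✓
(A, K): A contains K ✓
(A, Q): A contains Q ✓
(E, B): E contains B ✓
(E, F): E contains F ✓
(E, K): E contains K ✓
(H, F): H contains F ✓
(H, P): H contains P ✓
(N, F): N contains F ✓
(N, R): N contains R ✓
(N, V): N contains V ✓
(R, F): R contains F ✓
(V, F): V contains F ✓
(Z, B): Z contains B ✓
(Z, C): Z contains C ✓
(Z, J): Z contains J ✓
(Z, Q): Z contains Q ✓
Count: 19.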